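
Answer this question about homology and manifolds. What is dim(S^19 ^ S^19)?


S^m ^ S^n = S^{m+n}.
k = 19 + 19 = 38

38


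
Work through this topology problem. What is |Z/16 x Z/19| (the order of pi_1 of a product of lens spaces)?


pi_1(X x Y) = pi_1(X) x pi_1(Y).
pi_1(L(16,1)) = Z/16, pi_1(L(19,1)) = Z/19.
|Z/16 x Z/19| = 16 * 19 = 304

304


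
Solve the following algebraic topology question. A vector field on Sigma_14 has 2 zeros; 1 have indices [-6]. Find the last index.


Poincare-Hopf: sum of indices = chi(M).
chi(Sigma_14) = 2 - 2*14 = -26.
Sum of known indices = -6.
x = chi - (sum known) = -26 - (-6) = -20

-20


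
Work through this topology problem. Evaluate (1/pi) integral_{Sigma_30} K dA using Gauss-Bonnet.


Gauss-Bonnet: integral K dA = 2*pi*chi(M).
chi(Sigma_30) = 2 - 2*30 = -58.
(integral K dA)/pi = 2*chi = 2*(-58) = -116

-116


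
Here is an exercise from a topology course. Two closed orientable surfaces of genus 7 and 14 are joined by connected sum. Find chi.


chi(Sigma_7) = 2 - 2*7 = -12
chi(Sigma_14) = 2 - 2*14 = -26
For surfaces: chi(A#B) = chi(A) + chi(B) - 2.
chi = -12 + -26 - 2 = -40

-40


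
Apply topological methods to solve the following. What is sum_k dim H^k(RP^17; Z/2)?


H^k(RP^17; Z/2) = Z/2 for each 0 <= k <= 17.
Total dimension = 17 + 1 = 18

18


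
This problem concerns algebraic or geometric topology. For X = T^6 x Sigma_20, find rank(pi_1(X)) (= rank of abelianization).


pi_1(A x B) = pi_1(A) x pi_1(B); rank of abelianization = b_1.
b_1(T^6) = 6, b_1(Sigma_20) = 2*20 = 40.
b_1(product) = 6 + 40 = 46

46


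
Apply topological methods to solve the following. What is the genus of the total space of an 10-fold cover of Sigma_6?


For an n-sheeted cover: chi(E) = n * chi(B).
chi(Sigma_6) = 2 - 2*6 = -10.
chi(E) = 10 * (-10) = -100.
genus(E) = (2 - chi(E))/2 = (2 - (-100))/2 = 102/2 = 51

51


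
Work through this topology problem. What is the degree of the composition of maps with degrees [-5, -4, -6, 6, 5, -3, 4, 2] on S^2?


Degree is multiplicative: deg(composition) = product of degrees.
= (-5) * (-4) * (-6) * (6) * (5) * (-3) * (4) * (2) = 86400

86400


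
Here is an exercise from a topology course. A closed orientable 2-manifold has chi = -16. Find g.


chi = 2 - 2g for closed orientable surfaces.
-16 = 2 - 2g
2g = 2 - (-16) = 18
g = 9

9


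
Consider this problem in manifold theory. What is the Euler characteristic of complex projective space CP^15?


CP^15 has one cell in each even dimension 0, 2, ..., 2*15 (15+1 cells total).
All cells are even-dimensional, so chi = number of cells.
chi = 15 + 1 = 16

16


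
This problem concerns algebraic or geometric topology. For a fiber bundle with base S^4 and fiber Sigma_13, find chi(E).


chi(S^4) = 2 (n even), chi(Sigma_13) = 2 - 2*13 = -24.
chi(E) = 2 * (-24) = -48

-48


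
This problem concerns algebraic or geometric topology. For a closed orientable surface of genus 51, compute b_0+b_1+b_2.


For Sigma_51: b_0 = 1, b_1 = 2g = 102, b_2 = 1.
Total = 1 + 102 + 1 = 104

104


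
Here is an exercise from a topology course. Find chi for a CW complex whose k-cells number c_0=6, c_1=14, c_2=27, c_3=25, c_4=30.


chi = sum_k (-1)^k c_k.
= (-1)^0*6 + (-1)^1*14 + (-1)^2*27 + (-1)^3*25 + (-1)^4*30
= (6) + (-14) + (27) + (-25) + (30)
= 24

24


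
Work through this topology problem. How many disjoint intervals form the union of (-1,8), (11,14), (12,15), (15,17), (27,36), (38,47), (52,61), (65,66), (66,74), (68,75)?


Sort and merge overlapping open intervals.
Merged: (-1,8), (11,15), (15,17), (27,36), (38,47), (52,61), (65,66), (66,75).
Number of components = 8

8


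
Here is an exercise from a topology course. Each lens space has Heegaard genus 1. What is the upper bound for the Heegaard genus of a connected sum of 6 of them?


Heegaard genus satisfies g(A#B) <= g(A) + g(B).
Each lens space has g = 1.
Upper bound: 6 * 1 = 6

6


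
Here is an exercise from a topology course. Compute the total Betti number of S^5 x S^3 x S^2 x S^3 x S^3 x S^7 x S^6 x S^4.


Total Betti number is multiplicative under products.
Each S^d (d>=1) has total Betti number 2.
There are 8 sphere factors.
Total = 2^8 = 256

256


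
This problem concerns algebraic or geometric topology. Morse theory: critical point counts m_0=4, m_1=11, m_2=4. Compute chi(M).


Morse theory: chi(M) = sum_k (-1)^k m_k where m_k = #(index-k critical points).
= (4) + (-11) + (4) = -3

-3


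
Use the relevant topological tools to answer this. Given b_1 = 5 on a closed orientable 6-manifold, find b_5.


Poincare duality for closed orientable n-manifolds: b_k = b_{n-k}.
Here n = 6, so b_5 = b_1 = 5

5


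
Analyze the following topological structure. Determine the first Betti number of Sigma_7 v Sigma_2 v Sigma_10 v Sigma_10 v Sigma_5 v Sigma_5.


For a wedge X v Y: reduced H_k(X v Y) = H_k(X) + H_k(Y).
Each Sigma_g contributes b_1 = 2g.
b_1 = 14 + 4 + 20 + 20 + 10 + 10 = 78

78


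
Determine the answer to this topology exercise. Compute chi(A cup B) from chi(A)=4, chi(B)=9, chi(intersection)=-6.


chi(A cup B) = chi(A) + chi(B) - chi(A cap B)
= 4 + (9) - (-6)
= 19

19


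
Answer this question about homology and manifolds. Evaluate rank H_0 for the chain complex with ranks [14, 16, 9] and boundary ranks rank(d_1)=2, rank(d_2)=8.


rank H_k = rank(ker d_k) - rank(im d_{k+1}).
rank(ker d_0) = rank(C_0) - rank(d_0) = 14 - 0 = 14.
rank(im d_{0+1}) = 2.
rank H_0 = 14 - 2 = 12

12


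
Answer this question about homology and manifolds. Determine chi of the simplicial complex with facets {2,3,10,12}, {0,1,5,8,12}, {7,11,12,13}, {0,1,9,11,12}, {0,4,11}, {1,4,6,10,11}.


Enumerate all faces; f-vector: f_0=14, f_1=38, f_2=38, f_3=17, f_4=3.
chi = sum (-1)^k f_k = 0

0


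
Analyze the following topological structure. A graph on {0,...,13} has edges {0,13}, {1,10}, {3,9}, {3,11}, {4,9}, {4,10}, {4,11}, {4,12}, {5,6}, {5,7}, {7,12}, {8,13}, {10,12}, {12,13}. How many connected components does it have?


Run DFS/union-find over 14 vertices.
V = 14, E = 14.
Number of components = 2

2


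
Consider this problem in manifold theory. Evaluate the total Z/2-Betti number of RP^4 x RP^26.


dim H^*(RP^n; Z/2) = n+1 (one Z/2 in each degree 0..n).
Total Betti number is multiplicative.
Total = (4+1) * (26+1) = 5 * 27 = 135

135


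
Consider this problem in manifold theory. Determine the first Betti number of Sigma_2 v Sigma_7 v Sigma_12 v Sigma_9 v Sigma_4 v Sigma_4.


For a wedge X v Y: reduced H_k(X v Y) = H_k(X) + H_k(Y).
Each Sigma_g contributes b_1 = 2g.
b_1 = 4 + 14 + 24 + 18 + 8 + 8 = 76

76


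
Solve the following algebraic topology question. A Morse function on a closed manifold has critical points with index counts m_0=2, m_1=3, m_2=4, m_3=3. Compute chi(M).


Morse theory: chi(M) = sum_k (-1)^k m_k where m_k = #(index-k critical points).
= (2) + (-3) + (4) + (-3) = 0

0


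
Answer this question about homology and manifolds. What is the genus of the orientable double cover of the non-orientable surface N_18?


chi(N_18) = 2 - 18 = -16.
Double cover: chi(Sigma_g) = 2 * chi(N_18) = 2*(-16) = -32.
2 - 2g = -32, so g = (2 - (-32))/2 = 34/2 = 17

17


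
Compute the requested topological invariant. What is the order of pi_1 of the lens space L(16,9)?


pi_1(L(p,q)) = Z/pZ for any q coprime to p.
|pi_1(L(16,9))| = 16

16


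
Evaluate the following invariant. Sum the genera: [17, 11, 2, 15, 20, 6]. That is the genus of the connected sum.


Genus is additive under connected sum of orientable surfaces.
g = 17 + 11 + 2 + 15 + 20 + 6 = 71

71


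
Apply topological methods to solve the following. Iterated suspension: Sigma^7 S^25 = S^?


Each suspension raises dimension by 1: Sigma S^n = S^{n+1}.
Sigma^7 S^25 = S^{25+7} = S^32

32


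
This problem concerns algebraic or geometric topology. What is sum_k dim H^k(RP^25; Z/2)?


H^k(RP^25; Z/2) = Z/2 for each 0 <= k <= 25.
Total dimension = 25 + 1 = 26

26


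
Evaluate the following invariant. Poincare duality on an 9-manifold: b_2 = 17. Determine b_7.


Poincare duality for closed orientable n-manifolds: b_k = b_{n-k}.
Here n = 9, so b_7 = b_2 = 17

17


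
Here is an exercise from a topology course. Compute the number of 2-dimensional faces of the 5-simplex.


Delta^5 has 5+1 vertices. A 2-face is a choice of 2+1 vertices.
f_2 = C(5+1, 2+1) = C(6,3) = 20

20


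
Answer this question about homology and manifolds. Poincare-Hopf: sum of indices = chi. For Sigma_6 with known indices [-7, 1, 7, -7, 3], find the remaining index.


Poincare-Hopf: sum of indices = chi(M).
chi(Sigma_6) = 2 - 2*6 = -10.
Sum of known indices = -3.
x = chi - (sum known) = -10 - (-3) = -7

-7


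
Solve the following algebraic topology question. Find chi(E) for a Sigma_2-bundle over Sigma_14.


For a fiber bundle F -> E -> B (with CW structure): chi(E) = chi(B) * chi(F).
chi(Sigma_14) = -26, chi(Sigma_2) = -2.
chi(E) = (-26) * (-2) = 52

52


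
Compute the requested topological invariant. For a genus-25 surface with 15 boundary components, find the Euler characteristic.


For a compact orientable surface with genus g and b boundary components: chi = 2 - 2g - b.
chi = 2 - 2*25 - 15 = 2 - 50 - 15 = -63

-63


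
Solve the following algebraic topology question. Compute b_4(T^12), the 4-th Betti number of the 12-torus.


By the Kunneth formula, b_k(T^n) = C(n,k).
b_4(T^12) = C(12,4).
C(12,4) = 12!/(4!*8!) = 495

495


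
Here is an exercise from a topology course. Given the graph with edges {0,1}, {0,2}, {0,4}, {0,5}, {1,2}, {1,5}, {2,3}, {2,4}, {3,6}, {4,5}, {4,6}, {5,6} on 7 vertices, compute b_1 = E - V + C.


b_1 = E - V + (number of components).
E = 12, V = 7, components = 1.
b_1 = 12 - 7 + 1 = 6

6


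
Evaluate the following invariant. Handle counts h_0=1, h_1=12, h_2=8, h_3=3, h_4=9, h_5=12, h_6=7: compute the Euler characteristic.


Handles of index k contribute (-1)^k to chi (same as CW cells).
chi = (1) + (-12) + (8) + (-3) + (9) + (-12) + (7) = -2

-2


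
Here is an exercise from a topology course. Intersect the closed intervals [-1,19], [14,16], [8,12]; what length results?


Intersection = [max(a_i), min(b_i)] = [14, 12].
Since 14 > 12, the intersection is empty.
Length = 0

0


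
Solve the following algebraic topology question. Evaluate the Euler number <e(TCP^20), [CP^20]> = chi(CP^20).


For any closed oriented manifold, <e(TM),[M]> = chi(M).
chi(CP^20) = 20+1 = 21

21


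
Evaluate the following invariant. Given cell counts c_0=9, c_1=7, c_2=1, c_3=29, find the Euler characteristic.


chi = sum_k (-1)^k c_k.
= (-1)^0*9 + (-1)^1*7 + (-1)^2*1 + (-1)^3*29
= (9) + (-7) + (1) + (-29)
= -26

-26


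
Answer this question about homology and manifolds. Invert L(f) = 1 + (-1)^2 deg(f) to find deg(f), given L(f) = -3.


L(f) = 1 + (-1)^2 deg(f) on S^2.
-3 = 1 + (-1)^2 * deg(f)
(-1)^2 * deg(f) = -4
deg(f) = -4

-4


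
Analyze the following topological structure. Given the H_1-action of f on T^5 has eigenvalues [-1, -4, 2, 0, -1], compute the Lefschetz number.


For a torus self-map: L(f) = det(I - A) where A acts on H_1.
L(f) = (1--1) * (1--4) * (1-2) * (1-0) * (1--1) = 2 * 5 * -1 * 1 * 2 = -20

-20


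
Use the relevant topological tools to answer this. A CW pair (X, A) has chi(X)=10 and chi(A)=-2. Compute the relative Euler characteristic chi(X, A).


Relative Euler characteristic: chi(X, A) = chi(X) - chi(A).
= 10 - (-2) = 12

12


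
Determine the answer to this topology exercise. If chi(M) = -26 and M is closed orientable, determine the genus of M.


chi = 2 - 2g for closed orientable surfaces.
-26 = 2 - 2g
2g = 2 - (-26) = 28
g = 14

14


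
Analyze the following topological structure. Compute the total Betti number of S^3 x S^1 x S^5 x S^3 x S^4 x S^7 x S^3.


Total Betti number is multiplicative under products.
Each S^d (d>=1) has total Betti number 2.
There are 7 sphere factors.
Total = 2^7 = 128

128


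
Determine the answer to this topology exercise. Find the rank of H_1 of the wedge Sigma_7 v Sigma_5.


For a wedge: H_1(A v B) = H_1(A) + H_1(B).
b_1(Sigma_7) = 14, b_1(Sigma_5) = 10.
b_1 = 14 + 10 = 24

24


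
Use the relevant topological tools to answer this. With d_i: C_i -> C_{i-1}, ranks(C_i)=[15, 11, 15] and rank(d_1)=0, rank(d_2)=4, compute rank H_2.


rank H_k = rank(ker d_k) - rank(im d_{k+1}).
rank(ker d_2) = rank(C_2) - rank(d_2) = 15 - 4 = 11.
rank(im d_{2+1}) = 0.
rank H_2 = 11 - 0 = 11

11


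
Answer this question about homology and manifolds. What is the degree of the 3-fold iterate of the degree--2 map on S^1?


deg(f) = -2. Degree is multiplicative: deg(f^3) = (deg f)^3.
deg(f^3) = (-2)^3 = -8

-8


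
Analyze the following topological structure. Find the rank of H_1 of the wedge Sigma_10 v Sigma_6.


For a wedge: H_1(A v B) = H_1(A) + H_1(B).
b_1(Sigma_10) = 20, b_1(Sigma_6) = 12.
b_1 = 20 + 12 = 32

32


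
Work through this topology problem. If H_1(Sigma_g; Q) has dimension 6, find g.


For a closed orientable surface: b_1 = 2g.
6 = 2g
g = 6 / 2 = 3

3


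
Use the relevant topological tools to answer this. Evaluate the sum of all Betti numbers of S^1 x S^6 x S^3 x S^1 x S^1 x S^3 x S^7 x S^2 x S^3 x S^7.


Total Betti number is multiplicative under products.
Each S^d (d>=1) has total Betti number 2.
There are 10 sphere factors.
Total = 2^10 = 1024

1024


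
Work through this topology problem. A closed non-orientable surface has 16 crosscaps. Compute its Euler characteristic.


For a non-orientable closed surface with k crosscaps: chi = 2 - k.
Here k = 16.
chi = 2 - 16 = -14

-14


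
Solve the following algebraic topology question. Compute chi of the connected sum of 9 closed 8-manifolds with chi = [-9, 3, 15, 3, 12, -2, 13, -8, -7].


For n-manifolds: chi(A#B) = chi(A) + chi(B) - chi(S^8).
chi(S^8) = 1 + (-1)^8 = 2.
chi(#) = (sum chi_i) - (9-1)*chi(S^8) = 20 - 8*2 = 4

4


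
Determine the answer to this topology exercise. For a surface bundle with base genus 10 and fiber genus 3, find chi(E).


For a fiber bundle F -> E -> B (with CW structure): chi(E) = chi(B) * chi(F).
chi(Sigma_10) = -18, chi(Sigma_3) = -4.
chi(E) = (-18) * (-4) = 72

72


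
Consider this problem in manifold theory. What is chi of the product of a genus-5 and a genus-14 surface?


chi(Sigma_5) = 2 - 2*5 = -8
chi(Sigma_14) = 2 - 2*14 = -26
chi(product) = (-8) * (-26) = 208

208


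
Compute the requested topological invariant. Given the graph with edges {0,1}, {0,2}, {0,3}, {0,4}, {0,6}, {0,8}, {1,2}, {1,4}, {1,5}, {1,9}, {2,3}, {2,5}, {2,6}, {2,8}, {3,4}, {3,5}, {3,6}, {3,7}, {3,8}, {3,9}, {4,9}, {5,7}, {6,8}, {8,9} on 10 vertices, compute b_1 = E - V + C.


b_1 = E - V + (number of components).
E = 24, V = 10, components = 1.
b_1 = 24 - 10 + 1 = 15

15


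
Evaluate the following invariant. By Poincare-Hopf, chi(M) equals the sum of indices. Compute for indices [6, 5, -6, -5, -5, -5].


Poincare-Hopf: chi(M) = sum of indices of zeros.
chi = (6) + (5) + (-6) + (-5) + (-5) + (-5) = -10

-10


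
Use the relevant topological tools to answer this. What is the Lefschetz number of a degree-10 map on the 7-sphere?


On S^7: L(f) = tr(f_0*) + (-1)^7 tr(f_7*) = 1 + (-1)^7 * deg(f).
L(f) = 1 + (-1)^7 * 10 = 1 + -10 = -9

-9


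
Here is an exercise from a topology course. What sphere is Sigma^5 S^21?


Each suspension raises dimension by 1: Sigma S^n = S^{n+1}.
Sigma^5 S^21 = S^{21+5} = S^26

26


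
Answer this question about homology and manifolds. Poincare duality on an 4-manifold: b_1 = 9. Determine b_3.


Poincare duality for closed orientable n-manifolds: b_k = b_{n-k}.
Here n = 4, so b_3 = b_1 = 9

9


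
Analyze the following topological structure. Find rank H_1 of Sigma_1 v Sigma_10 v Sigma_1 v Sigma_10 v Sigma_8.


For a wedge X v Y: reduced H_k(X v Y) = H_k(X) + H_k(Y).
Each Sigma_g contributes b_1 = 2g.
b_1 = 2 + 20 + 2 + 20 + 16 = 60

60


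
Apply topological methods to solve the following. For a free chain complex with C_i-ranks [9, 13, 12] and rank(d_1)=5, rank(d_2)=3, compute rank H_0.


rank H_k = rank(ker d_k) - rank(im d_{k+1}).
rank(ker d_0) = rank(C_0) - rank(d_0) = 9 - 0 = 9.
rank(im d_{0+1}) = 5.
rank H_0 = 9 - 5 = 4

4


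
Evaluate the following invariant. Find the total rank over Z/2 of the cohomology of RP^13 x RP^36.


dim H^*(RP^n; Z/2) = n+1 (one Z/2 in each degree 0..n).
Total Betti number is multiplicative.
Total = (13+1) * (36+1) = 14 * 37 = 518

518


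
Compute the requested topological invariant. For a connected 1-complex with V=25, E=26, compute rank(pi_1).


For a connected graph: rank(pi_1) = b_1 = E - V + 1 = 1 - chi.
chi = V - E = 25 - 26 = -1.
rank = 1 - (-1) = 26 - 25 + 1 = 2

2


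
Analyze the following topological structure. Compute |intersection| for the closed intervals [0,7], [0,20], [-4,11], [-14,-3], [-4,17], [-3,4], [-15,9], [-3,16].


Intersection = [max(a_i), min(b_i)] = [0, -3].
Since 0 > -3, the intersection is empty.
Length = 0

0


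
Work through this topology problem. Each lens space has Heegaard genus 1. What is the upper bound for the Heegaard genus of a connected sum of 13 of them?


Heegaard genus satisfies g(A#B) <= g(A) + g(B).
Each lens space has g = 1.
Upper bound: 13 * 1 = 13

13


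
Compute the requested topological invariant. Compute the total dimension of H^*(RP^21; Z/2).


H^k(RP^21; Z/2) = Z/2 for each 0 <= k <= 21.
Total dimension = 21 + 1 = 22

22


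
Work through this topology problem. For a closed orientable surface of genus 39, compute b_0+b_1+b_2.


For Sigma_39: b_0 = 1, b_1 = 2g = 78, b_2 = 1.
Total = 1 + 78 + 1 = 80

80


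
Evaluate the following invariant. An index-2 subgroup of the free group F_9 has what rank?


Nielsen-Schreier: an index-n subgroup of F_r is free of rank 1 + n(r-1).
Equivalently: chi(cover) = n*chi(base); chi(vee_r S^1) = 1 - 9 = -8.
chi(E) = 2*(-8) = -16; rank = 1 - chi(E) = 1 - (-16) = 17.
rank = 1 + 2*(9-1) = 1 + 16 = 17

17


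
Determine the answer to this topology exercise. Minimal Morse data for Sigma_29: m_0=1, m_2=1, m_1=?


A perfect Morse function has m_k = b_k.
For Sigma_29: b_0=1, b_1=2g=58, b_2=1.
Saddles m_1 = 2g = 58

58


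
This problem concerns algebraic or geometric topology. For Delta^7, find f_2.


Delta^7 has 7+1 vertices. A 2-face is a choice of 2+1 vertices.
f_2 = C(7+1, 2+1) = C(8,3) = 56

56


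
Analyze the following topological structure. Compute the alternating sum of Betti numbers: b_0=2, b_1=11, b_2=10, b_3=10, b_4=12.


chi = sum_k (-1)^k b_k.
= (2) + (-11) + (10) + (-10) + (12)
= 3

3


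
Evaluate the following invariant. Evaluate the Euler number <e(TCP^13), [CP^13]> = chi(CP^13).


For any closed oriented manifold, <e(TM),[M]> = chi(M).
chi(CP^13) = 13+1 = 14

14


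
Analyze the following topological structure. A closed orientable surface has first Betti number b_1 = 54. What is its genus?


For a closed orientable surface: b_1 = 2g.
54 = 2g
g = 54 / 2 = 27

27


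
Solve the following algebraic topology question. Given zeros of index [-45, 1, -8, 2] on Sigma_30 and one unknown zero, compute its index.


Poincare-Hopf: sum of indices = chi(M).
chi(Sigma_30) = 2 - 2*30 = -58.
Sum of known indices = -50.
x = chi - (sum known) = -58 - (-50) = -8

-8


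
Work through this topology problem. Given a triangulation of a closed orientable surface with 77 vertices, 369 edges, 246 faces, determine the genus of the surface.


chi = V - E + F = 77 - 369 + 246 = -46
For orientable closed surface: chi = 2 - 2g, so g = (2 - chi)/2.
g = (2 - (-46)) / 2 = 48 / 2 = 24

24


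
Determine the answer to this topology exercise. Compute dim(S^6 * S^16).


Join of spheres: S^m * S^n = S^{m+n+1}.
dim = 6 + 16 + 1 = 23

23


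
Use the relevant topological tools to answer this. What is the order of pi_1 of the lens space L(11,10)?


pi_1(L(p,q)) = Z/pZ for any q coprime to p.
|pi_1(L(11,10))| = 11

11


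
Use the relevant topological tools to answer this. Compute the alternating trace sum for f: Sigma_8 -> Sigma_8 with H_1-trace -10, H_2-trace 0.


L(f) = tr(f_0*) - tr(f_1*) + tr(f_2*).
= 1 - (-10) + (0)
= 11

11


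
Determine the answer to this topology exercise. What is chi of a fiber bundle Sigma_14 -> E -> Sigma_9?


For a fiber bundle F -> E -> B (with CW structure): chi(E) = chi(B) * chi(F).
chi(Sigma_9) = -16, chi(Sigma_14) = -26.
chi(E) = (-16) * (-26) = 416

416


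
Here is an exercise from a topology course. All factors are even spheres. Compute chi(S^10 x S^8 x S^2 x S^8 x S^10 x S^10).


chi is multiplicative: chi(X x Y) = chi(X) chi(Y).
Each even-dim sphere has chi = 2. There are 6 factors.
chi = 2^6 = 64

64


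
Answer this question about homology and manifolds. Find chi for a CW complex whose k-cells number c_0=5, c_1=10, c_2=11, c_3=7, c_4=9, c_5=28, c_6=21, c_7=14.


chi = sum_k (-1)^k c_k.
= (-1)^0*5 + (-1)^1*10 + (-1)^2*11 + (-1)^3*7 + (-1)^4*9 + (-1)^5*28 + (-1)^6*21 + (-1)^7*14
= (5) + (-10) + (11) + (-7) + (9) + (-28) + (21) + (-14)
= -13

-13


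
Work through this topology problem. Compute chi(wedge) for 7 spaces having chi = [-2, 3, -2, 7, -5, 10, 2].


chi(A v B) = chi(A) + chi(B) - 1 (one point identified).
For 7 spaces: chi = (sum chi_i) - (7 - 1).
sum = 13; chi = 13 - 6 = 7

7


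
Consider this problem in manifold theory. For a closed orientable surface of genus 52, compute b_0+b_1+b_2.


For Sigma_52: b_0 = 1, b_1 = 2g = 104, b_2 = 1.
Total = 1 + 104 + 1 = 106

106


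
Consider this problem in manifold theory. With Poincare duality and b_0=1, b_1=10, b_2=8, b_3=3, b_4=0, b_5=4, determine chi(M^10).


By Poincare duality b_k = b_{10-k}, so full Betti numbers: b_0=1, b_1=10, b_2=8, b_3=3, b_4=0, b_5=4, b_6=0, b_7=3, b_8=8, b_9=10, b_10=1.
chi = sum (-1)^k b_k = -12

-12


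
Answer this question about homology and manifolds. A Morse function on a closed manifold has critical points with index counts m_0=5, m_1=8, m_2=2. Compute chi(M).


Morse theory: chi(M) = sum_k (-1)^k m_k where m_k = #(index-k critical points).
= (5) + (-8) + (2) = -1

-1


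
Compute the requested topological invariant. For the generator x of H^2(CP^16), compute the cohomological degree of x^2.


|x| = 2 in H^*(CP^n).
|x^2| = 2 * |x| = 2 * 2 = 4

4


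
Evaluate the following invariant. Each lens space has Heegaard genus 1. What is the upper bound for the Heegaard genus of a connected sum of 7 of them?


Heegaard genus satisfies g(A#B) <= g(A) + g(B).
Each lens space has g = 1.
Upper bound: 7 * 1 = 7

7


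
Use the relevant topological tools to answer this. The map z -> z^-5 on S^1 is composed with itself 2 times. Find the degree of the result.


deg(f) = -5. Degree is multiplicative: deg(f^2) = (deg f)^2.
deg(f^2) = (-5)^2 = 25

25


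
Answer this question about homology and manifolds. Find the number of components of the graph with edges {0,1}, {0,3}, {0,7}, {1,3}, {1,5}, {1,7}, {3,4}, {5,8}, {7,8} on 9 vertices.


Run DFS/union-find over 9 vertices.
V = 9, E = 9.
Number of components = 3

3


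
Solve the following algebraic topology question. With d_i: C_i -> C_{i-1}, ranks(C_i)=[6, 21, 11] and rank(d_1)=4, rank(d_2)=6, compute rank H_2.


rank H_k = rank(ker d_k) - rank(im d_{k+1}).
rank(ker d_2) = rank(C_2) - rank(d_2) = 11 - 6 = 5.
rank(im d_{2+1}) = 0.
rank H_2 = 5 - 0 = 5

5


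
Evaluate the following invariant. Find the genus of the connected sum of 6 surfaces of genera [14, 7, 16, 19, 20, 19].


Genus is additive under connected sum of orientable surfaces.
g = 14 + 7 + 16 + 19 + 20 + 19 = 95

95


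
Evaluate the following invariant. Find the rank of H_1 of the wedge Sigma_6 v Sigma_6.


For a wedge: H_1(A v B) = H_1(A) + H_1(B).
b_1(Sigma_6) = 12, b_1(Sigma_6) = 12.
b_1 = 12 + 12 = 24

24


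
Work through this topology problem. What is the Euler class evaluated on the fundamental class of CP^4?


For any closed oriented manifold, <e(TM),[M]> = chi(M).
chi(CP^4) = 4+1 = 5

5


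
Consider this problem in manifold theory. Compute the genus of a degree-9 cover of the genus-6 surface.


For an n-sheeted cover: chi(E) = n * chi(B).
chi(Sigma_6) = 2 - 2*6 = -10.
chi(E) = 9 * (-10) = -90.
genus(E) = (2 - chi(E))/2 = (2 - (-90))/2 = 92/2 = 46

46


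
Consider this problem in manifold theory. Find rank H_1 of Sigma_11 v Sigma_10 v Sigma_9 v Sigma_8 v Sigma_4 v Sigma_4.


For a wedge X v Y: reduced H_k(X v Y) = H_k(X) + H_k(Y).
Each Sigma_g contributes b_1 = 2g.
b_1 = 22 + 20 + 18 + 16 + 8 + 8 = 92

92


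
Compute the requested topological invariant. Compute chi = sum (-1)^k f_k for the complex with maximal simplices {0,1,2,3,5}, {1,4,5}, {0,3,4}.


Enumerate all faces; f-vector: f_0=6, f_1=14, f_2=12, f_3=5, f_4=1.
chi = sum (-1)^k f_k = 0

0


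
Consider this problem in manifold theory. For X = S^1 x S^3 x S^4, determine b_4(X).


Each S^d has Poincare polynomial 1 + t^d.
The product S^1 x S^3 x S^4 has Poincare polynomial prod(1+t^d_i).
Expanding: b_0=1, b_1=1, b_3=1, b_4=2, b_5=1, b_7=1, b_8=1.
b_4 = 2

2


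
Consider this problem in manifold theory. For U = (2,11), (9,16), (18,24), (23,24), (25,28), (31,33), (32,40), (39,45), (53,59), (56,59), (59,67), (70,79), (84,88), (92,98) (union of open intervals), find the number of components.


Sort and merge overlapping open intervals.
Merged: (2,16), (18,24), (25,28), (31,45), (53,59), (59,67), (70,79), (84,88), (92,98).
Number of components = 9

9


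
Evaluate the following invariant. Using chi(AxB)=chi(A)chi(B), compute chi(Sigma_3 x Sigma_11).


chi(Sigma_3) = 2 - 2*3 = -4
chi(Sigma_11) = 2 - 2*11 = -20
chi(product) = (-4) * (-20) = 80

80


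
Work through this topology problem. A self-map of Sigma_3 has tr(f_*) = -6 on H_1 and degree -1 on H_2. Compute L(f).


L(f) = tr(f_0*) - tr(f_1*) + tr(f_2*).
= 1 - (-6) + (-1)
= 6

6


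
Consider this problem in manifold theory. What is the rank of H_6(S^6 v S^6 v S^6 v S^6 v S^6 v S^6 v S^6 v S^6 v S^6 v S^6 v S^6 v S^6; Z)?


For a wedge of spheres, H_k (k>0) is free on one generator per sphere of dimension k.
Spheres of dimension 6: count = 12.
b_6 = 12

12


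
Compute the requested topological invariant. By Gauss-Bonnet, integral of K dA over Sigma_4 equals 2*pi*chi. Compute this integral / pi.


Gauss-Bonnet: integral K dA = 2*pi*chi(M).
chi(Sigma_4) = 2 - 2*4 = -6.
(integral K dA)/pi = 2*chi = 2*(-6) = -12

-12


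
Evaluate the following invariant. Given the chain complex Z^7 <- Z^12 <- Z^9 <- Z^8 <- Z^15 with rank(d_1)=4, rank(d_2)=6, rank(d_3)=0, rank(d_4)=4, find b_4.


rank H_k = rank(ker d_k) - rank(im d_{k+1}).
rank(ker d_4) = rank(C_4) - rank(d_4) = 15 - 4 = 11.
rank(im d_{4+1}) = 0.
rank H_4 = 11 - 0 = 11

11


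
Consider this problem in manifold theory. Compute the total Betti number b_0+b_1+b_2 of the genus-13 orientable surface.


For Sigma_13: b_0 = 1, b_1 = 2g = 26, b_2 = 1.
Total = 1 + 26 + 1 = 28

28


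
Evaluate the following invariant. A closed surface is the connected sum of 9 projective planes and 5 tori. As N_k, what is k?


Since a >= 1, the sum is non-orientable; each T^2 can be replaced by RP^2 # RP^2 (since T^2#RP^2 = 3RP^2).
Total crosscaps k = 9 + 2*5 = 19.
Check via chi: chi = 9*1 + 5*0 - (9+5-1)*2 = -17 = 2 - k = -17. Consistent.

19


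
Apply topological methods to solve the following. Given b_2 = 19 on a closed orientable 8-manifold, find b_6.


Poincare duality for closed orientable n-manifolds: b_k = b_{n-k}.
Here n = 8, so b_6 = b_2 = 19

19


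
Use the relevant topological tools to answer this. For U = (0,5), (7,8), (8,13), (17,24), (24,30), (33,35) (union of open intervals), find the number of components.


Sort and merge overlapping open intervals.
Merged: (0,5), (7,8), (8,13), (17,24), (24,30), (33,35).
Number of components = 6

6


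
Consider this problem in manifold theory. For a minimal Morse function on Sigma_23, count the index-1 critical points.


A perfect Morse function has m_k = b_k.
For Sigma_23: b_0=1, b_1=2g=46, b_2=1.
Saddles m_1 = 2g = 46

46


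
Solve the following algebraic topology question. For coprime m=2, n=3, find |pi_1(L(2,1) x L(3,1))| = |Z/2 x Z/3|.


pi_1(X x Y) = pi_1(X) x pi_1(Y).
pi_1(L(2,1)) = Z/2, pi_1(L(3,1)) = Z/3.
|Z/2 x Z/3| = 2 * 3 = 6

6


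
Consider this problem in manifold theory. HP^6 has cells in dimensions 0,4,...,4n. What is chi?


HP^6 has one cell in each dimension 0, 4, ..., 4*6 (6+1 cells, all even-dim).
chi = 6 + 1 = 7

7


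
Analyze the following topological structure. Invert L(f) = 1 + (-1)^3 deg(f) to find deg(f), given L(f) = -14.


L(f) = 1 + (-1)^3 deg(f) on S^3.
-14 = 1 + (-1)^3 * deg(f)
(-1)^3 * deg(f) = -15
deg(f) = 15

15


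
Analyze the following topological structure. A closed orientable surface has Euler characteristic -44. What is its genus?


chi = 2 - 2g for closed orientable surfaces.
-44 = 2 - 2g
2g = 2 - (-44) = 46
g = 23

23


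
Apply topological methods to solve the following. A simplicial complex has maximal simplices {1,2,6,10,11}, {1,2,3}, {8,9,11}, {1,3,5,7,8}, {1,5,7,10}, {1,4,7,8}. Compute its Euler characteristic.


Enumerate all faces; f-vector: f_0=11, f_1=29, f_2=28, f_3=12, f_4=2.
chi = sum (-1)^k f_k = 0

0


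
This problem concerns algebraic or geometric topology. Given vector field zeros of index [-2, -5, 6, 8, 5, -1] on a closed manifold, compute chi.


Poincare-Hopf: chi(M) = sum of indices of zeros.
chi = (-2) + (-5) + (6) + (8) + (5) + (-1) = 11

11


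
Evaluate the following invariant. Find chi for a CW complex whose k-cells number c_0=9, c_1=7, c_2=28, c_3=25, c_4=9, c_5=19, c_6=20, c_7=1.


chi = sum_k (-1)^k c_k.
= (-1)^0*9 + (-1)^1*7 + (-1)^2*28 + (-1)^3*25 + (-1)^4*9 + (-1)^5*19 + (-1)^6*20 + (-1)^7*1
= (9) + (-7) + (28) + (-25) + (9) + (-19) + (20) + (-1)
= 14

14


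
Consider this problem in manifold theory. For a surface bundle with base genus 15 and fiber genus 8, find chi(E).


For a fiber bundle F -> E -> B (with CW structure): chi(E) = chi(B) * chi(F).
chi(Sigma_15) = -28, chi(Sigma_8) = -14.
chi(E) = (-28) * (-14) = 392

392


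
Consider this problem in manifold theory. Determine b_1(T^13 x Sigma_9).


pi_1(A x B) = pi_1(A) x pi_1(B); rank of abelianization = b_1.
b_1(T^13) = 13, b_1(Sigma_9) = 2*9 = 18.
b_1(product) = 13 + 18 = 31

31


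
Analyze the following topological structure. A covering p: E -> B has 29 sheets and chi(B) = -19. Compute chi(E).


For a finite covering: chi(E) = (number of sheets) * chi(B).
chi(E) = 29 * (-19) = -551

-551


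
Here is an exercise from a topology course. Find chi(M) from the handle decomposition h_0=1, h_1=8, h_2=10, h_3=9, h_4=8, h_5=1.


Handles of index k contribute (-1)^k to chi (same as CW cells).
chi = (1) + (-8) + (10) + (-9) + (8) + (-1) = 1

1


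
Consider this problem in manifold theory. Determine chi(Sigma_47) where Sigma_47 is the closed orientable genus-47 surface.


For a closed orientable surface of genus g: chi = 2 - 2g.
Here g = 47.
chi = 2 - 2*47 = 2 - 94 = -92

-92


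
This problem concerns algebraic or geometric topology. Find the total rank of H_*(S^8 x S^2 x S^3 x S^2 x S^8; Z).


Total Betti number is multiplicative under products.
Each S^d (d>=1) has total Betti number 2.
There are 5 sphere factors.
Total = 2^5 = 32

32


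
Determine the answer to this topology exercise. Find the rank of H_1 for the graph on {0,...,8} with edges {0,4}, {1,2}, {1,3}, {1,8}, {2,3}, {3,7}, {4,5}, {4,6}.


b_1 = E - V + (number of components).
E = 8, V = 9, components = 2.
b_1 = 8 - 9 + 2 = 1

1


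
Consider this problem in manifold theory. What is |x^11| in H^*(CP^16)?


|x| = 2 in H^*(CP^n).
|x^11| = 11 * |x| = 11 * 2 = 22

22


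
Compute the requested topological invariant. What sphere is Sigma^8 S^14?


Each suspension raises dimension by 1: Sigma S^n = S^{n+1}.
Sigma^8 S^14 = S^{14+8} = S^22

22


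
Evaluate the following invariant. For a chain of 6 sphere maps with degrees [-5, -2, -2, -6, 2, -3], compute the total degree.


Degree is multiplicative: deg(composition) = product of degrees.
= (-5) * (-2) * (-2) * (-6) * (2) * (-3) = -720

-720


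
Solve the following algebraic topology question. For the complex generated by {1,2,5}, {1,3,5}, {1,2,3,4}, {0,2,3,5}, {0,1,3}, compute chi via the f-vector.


Enumerate all faces; f-vector: f_0=6, f_1=13, f_2=11, f_3=2.
chi = sum (-1)^k f_k = 2

2


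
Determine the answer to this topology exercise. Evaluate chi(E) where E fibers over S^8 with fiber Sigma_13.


chi(S^8) = 2 (n even), chi(Sigma_13) = 2 - 2*13 = -24.
chi(E) = 2 * (-24) = -48

-48


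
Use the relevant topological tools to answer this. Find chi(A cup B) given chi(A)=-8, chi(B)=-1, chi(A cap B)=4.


chi(A cup B) = chi(A) + chi(B) - chi(A cap B)
= -8 + (-1) - (4)
= -13

-13


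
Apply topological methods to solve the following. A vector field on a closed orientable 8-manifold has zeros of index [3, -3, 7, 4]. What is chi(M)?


Poincare-Hopf: chi(M) = sum of indices of zeros.
chi = (3) + (-3) + (7) + (4) = 11

11


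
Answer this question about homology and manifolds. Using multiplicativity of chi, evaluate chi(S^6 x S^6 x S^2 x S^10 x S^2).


chi is multiplicative: chi(X x Y) = chi(X) chi(Y).
Each even-dim sphere has chi = 2. There are 5 factors.
chi = 2^5 = 32

32


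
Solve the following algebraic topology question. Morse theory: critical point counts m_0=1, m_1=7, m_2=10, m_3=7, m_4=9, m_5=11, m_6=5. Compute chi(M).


Morse theory: chi(M) = sum_k (-1)^k m_k where m_k = #(index-k critical points).
= (1) + (-7) + (10) + (-7) + (9) + (-11) + (5) = 0

0


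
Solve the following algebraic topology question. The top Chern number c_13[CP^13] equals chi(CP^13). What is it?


For any closed oriented manifold, <e(TM),[M]> = chi(M).
chi(CP^13) = 13+1 = 14

14


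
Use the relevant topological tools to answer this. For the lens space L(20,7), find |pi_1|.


pi_1(L(p,q)) = Z/pZ for any q coprime to p.
|pi_1(L(20,7))| = 20

20


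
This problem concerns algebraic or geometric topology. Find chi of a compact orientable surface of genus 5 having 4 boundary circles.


For a compact orientable surface with genus g and b boundary components: chi = 2 - 2g - b.
chi = 2 - 2*5 - 4 = 2 - 10 - 4 = -12

-12


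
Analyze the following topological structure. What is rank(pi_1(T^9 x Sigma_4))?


pi_1(A x B) = pi_1(A) x pi_1(B); rank of abelianization = b_1.
b_1(T^9) = 9, b_1(Sigma_4) = 2*4 = 8.
b_1(product) = 9 + 8 = 17

17


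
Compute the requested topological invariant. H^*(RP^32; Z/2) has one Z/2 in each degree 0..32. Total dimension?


H^k(RP^32; Z/2) = Z/2 for each 0 <= k <= 32.
Total dimension = 32 + 1 = 33

33


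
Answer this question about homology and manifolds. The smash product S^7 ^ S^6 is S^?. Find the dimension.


S^m ^ S^n = S^{m+n}.
k = 7 + 6 = 13

13


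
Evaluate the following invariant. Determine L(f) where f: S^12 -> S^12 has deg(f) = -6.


On S^12: L(f) = tr(f_0*) + (-1)^12 tr(f_12*) = 1 + (-1)^12 * deg(f).
L(f) = 1 + (-1)^12 * -6 = 1 + -6 = -5

-5


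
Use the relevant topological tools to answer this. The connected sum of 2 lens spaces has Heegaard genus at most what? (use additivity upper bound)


Heegaard genus satisfies g(A#B) <= g(A) + g(B).
Each lens space has g = 1.
Upper bound: 2 * 1 = 2

2


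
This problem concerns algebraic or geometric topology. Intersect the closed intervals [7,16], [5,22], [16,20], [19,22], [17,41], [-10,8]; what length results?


Intersection = [max(a_i), min(b_i)] = [19, 8].
Since 19 > 8, the intersection is empty.
Length = 0

0


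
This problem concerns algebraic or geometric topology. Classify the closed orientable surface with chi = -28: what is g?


chi = 2 - 2g for closed orientable surfaces.
-28 = 2 - 2g
2g = 2 - (-28) = 30
g = 15

15


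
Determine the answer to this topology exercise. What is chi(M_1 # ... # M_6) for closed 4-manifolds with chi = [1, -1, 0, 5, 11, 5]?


For n-manifolds: chi(A#B) = chi(A) + chi(B) - chi(S^4).
chi(S^4) = 1 + (-1)^4 = 2.
chi(#) = (sum chi_i) - (6-1)*chi(S^4) = 21 - 5*2 = 11

11


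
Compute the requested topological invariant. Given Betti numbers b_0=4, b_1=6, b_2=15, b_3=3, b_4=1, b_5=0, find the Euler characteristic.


chi = sum_k (-1)^k b_k.
= (4) + (-6) + (15) + (-3) + (1) + (0)
= 11

11


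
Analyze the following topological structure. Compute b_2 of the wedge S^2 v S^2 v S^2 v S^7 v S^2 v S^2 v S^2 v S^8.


For a wedge of spheres, H_k (k>0) is free on one generator per sphere of dimension k.
Spheres of dimension 2: count = 6.
b_2 = 6

6


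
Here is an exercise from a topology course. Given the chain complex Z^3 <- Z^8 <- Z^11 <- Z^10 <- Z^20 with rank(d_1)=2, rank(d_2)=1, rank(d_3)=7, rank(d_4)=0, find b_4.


rank H_k = rank(ker d_k) - rank(im d_{k+1}).
rank(ker d_4) = rank(C_4) - rank(d_4) = 20 - 0 = 20.
rank(im d_{4+1}) = 0.
rank H_4 = 20 - 0 = 20

20


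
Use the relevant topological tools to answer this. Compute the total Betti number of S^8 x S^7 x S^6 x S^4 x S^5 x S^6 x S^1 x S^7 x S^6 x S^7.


Total Betti number is multiplicative under products.
Each S^d (d>=1) has total Betti number 2.
There are 10 sphere factors.
Total = 2^10 = 1024

1024


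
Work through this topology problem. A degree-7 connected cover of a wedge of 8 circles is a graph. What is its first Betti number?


Nielsen-Schreier: an index-n subgroup of F_r is free of rank 1 + n(r-1).
Equivalently: chi(cover) = n*chi(base); chi(vee_r S^1) = 1 - 8 = -7.
chi(E) = 7*(-7) = -49; rank = 1 - chi(E) = 1 - (-49) = 50.
rank = 1 + 7*(8-1) = 1 + 49 = 50

50


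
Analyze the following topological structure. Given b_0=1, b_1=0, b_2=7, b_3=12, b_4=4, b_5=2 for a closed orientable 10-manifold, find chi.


By Poincare duality b_k = b_{10-k}, so full Betti numbers: b_0=1, b_1=0, b_2=7, b_3=12, b_4=4, b_5=2, b_6=4, b_7=12, b_8=7, b_9=0, b_10=1.
chi = sum (-1)^k b_k = -2

-2


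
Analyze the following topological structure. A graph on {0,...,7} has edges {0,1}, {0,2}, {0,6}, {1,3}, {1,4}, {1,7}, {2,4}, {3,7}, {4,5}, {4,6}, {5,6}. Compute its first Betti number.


b_1 = E - V + (number of components).
E = 11, V = 8, components = 1.
b_1 = 11 - 8 + 1 = 4

4


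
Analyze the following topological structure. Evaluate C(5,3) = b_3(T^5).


By the Kunneth formula, b_k(T^n) = C(n,k).
b_3(T^5) = C(5,3).
C(5,3) = 5!/(3!*2!) = 10

10


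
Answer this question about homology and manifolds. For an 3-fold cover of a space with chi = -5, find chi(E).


For a finite covering: chi(E) = (number of sheets) * chi(B).
chi(E) = 3 * (-5) = -15

-15


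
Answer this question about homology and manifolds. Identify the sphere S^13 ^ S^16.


S^m ^ S^n = S^{m+n}.
k = 13 + 16 = 29

29


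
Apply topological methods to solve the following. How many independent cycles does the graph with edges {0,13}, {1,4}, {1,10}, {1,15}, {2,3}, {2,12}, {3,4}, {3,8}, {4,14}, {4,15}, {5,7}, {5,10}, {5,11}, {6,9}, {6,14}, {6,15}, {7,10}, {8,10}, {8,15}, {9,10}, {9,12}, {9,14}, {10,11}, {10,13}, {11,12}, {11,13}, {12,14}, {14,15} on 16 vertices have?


b_1 = E - V + (number of components).
E = 28, V = 16, components = 1.
b_1 = 28 - 16 + 1 = 13

13


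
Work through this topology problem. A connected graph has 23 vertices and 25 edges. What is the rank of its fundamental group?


For a connected graph: rank(pi_1) = b_1 = E - V + 1 = 1 - chi.
chi = V - E = 23 - 25 = -2.
rank = 1 - (-2) = 25 - 23 + 1 = 3

3


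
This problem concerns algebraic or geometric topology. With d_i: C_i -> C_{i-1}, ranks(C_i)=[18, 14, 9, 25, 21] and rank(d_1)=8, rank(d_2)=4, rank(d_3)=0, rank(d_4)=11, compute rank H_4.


rank H_k = rank(ker d_k) - rank(im d_{k+1}).
rank(ker d_4) = rank(C_4) - rank(d_4) = 21 - 11 = 10.
rank(im d_{4+1}) = 0.
rank H_4 = 10 - 0 = 10

10
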